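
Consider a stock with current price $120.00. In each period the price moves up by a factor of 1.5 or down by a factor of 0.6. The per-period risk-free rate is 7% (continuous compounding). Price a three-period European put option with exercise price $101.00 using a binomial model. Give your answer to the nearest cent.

Risk-neutral probability p = (e^0.07 − 0.6)/(1.5 − 0.6) = 0.4725/0.9000 = 0.5250
Terminal stock prices: S_uuu = 405, S_uud = 162, S_udd = 64.8, S_ddd = 25.92
Terminal payoffs (K − S): max(-304, 0) = 0, max(-61, 0) = 0, max(36.2, 0) = 36.2, max(75.08, 0) = 75.08
Node uu (S = 270): V_uu = e^(−0.07)·[0.5250·0.0000 + 0.4750·0.0000] = 0.0000
Node ud (S = 108): V_ud = e^(−0.07)·[0.5250·0.0000 + 0.4750·36.2000] = 16.0322
Node dd (S = 43.2): V_dd = e^(−0.07)·[0.5250·36.2000 + 0.4750·75.0800] = 50.9718
Node u (S = 180): V_u = e^(−0.07)·[0.5250·0.0000 + 0.4750·16.0322] = 7.1003
Node d (S = 72): V_d = e^(−0.07)·[0.5250·16.0322 + 0.4750·50.9718] = 30.4223
Node 0 (S = 120): V_0 = e^(−0.07)·[0.5250·7.1003 + 0.4750·30.4223] = 16.9491

$16.95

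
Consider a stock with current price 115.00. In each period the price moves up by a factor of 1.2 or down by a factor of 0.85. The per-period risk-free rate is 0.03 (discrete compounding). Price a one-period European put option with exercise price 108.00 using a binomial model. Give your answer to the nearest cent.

4.83

Risk-neutral probability p = (1 + 0.03 − 0.85)/(1.2 − 0.85) = 0.1800/0.3500 = 0.5143
Terminal stock prices: S_u = 138, S_d = 97.75
Terminal payoffs (K − S): max(-30, 0) = 0, max(10.25, 0) = 10.25
Node 0 (S = 115): V_0 = 1/1.03·[0.5143·0.0000 + 0.4857·10.2500] = 4.8336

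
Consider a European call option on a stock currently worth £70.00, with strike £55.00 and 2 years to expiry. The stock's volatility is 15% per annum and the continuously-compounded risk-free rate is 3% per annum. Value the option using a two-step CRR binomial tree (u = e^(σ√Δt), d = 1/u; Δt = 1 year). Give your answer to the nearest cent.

CRR parameters: u = e^(σ√Δt) = e^(0.15·√1) = 1.1618, d = 1/u = 0.8607
Per-period rate: rΔt = 0.03·1 = 0.03, so R = e^0.03 = 1.0305
Risk-neutral probability p = (e^0.03 − 0.8607)/(1.1618 − 0.8607) = 0.1697/0.3011 = 0.5637
Terminal stock prices: S_uu = 94.49, S_ud = 70, S_dd = 51.86
Terminal payoffs (S − K): max(39.49, 0) = 39.49, max(15, 0) = 15, max(-3.143, 0) = 0
Node u (S = 81.33): V_u = e^(−0.03)·[0.5637·39.4901 + 0.4363·15.0000] = 27.9539
Node d (S = 60.25): V_d = e^(−0.03)·[0.5637·15.0000 + 0.4363·0.0000] = 8.2057
Node 0 (S = 70): V_0 = e^(−0.03)·[0.5637·27.9539 + 0.4363·8.2057] = 18.7663

£18.77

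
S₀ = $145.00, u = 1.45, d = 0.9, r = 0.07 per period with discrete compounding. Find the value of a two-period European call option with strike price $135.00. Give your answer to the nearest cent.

Risk-neutral probability p = (1 + 0.07 − 0.9)/(1.45 − 0.9) = 0.1700/0.5500 = 0.3091
Terminal stock prices: S_uu = 304.9, S_ud = 189.2, S_dd = 117.5
Terminal payoffs (S − K): max(169.9, 0) = 169.9, max(54.22, 0) = 54.22, max(-17.55, 0) = 0
Node u (S = 210.2): V_u = 1/1.07·[0.3091·169.8625 + 0.6909·54.2250] = 84.0818
Node d (S = 130.5): V_d = 1/1.07·[0.3091·54.2250 + 0.6909·0.0000] = 15.6640
Node 0 (S = 145): V_0 = 1/1.07·[0.3091·84.0818 + 0.6909·15.6640] = 34.4031

$34.40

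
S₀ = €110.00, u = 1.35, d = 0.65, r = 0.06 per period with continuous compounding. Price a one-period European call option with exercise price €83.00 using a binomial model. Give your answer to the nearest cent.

Risk-neutral probability p = (e^0.06 − 0.65)/(1.35 − 0.65) = 0.4118/0.7000 = 0.5883
Terminal stock prices: S_u = 148.5, S_d = 71.5
Terminal payoffs (S − K): max(65.5, 0) = 65.5, max(-11.5, 0) = 0
Node 0 (S = 110): V_0 = e^(−0.06)·[0.5883·65.5000 + 0.4117·0.0000] = 36.2920

€36.29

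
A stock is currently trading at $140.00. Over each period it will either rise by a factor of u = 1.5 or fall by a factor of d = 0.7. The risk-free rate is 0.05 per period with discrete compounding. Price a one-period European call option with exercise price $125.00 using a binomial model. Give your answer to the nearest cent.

Risk-neutral probability p = (1 + 0.05 − 0.7)/(1.5 − 0.7) = 0.3500/0.8000 = 0.4375
Terminal stock prices: S_u = 210, S_d = 98
Terminal payoffs (S − K): max(85, 0) = 85, max(-27, 0) = 0
Node 0 (S = 140): V_0 = 1/1.05·[0.4375·85.0000 + 0.5625·0.0000] = 35.4167

$35.42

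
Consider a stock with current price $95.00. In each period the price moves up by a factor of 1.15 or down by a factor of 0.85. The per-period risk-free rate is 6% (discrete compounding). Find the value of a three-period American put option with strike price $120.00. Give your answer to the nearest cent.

$25.00

Risk-neutral probability p = (1 + 0.06 − 0.85)/(1.15 − 0.85) = 0.2100/0.3000 = 0.7000
Terminal stock prices: S_uuu = 144.5, S_uud = 106.8, S_udd = 78.93, S_ddd = 58.34
Terminal payoffs (K − S): max(-24.48, 0) = 0, max(13.21, 0) = 13.21, max(41.07, 0) = 41.07, max(61.66, 0) = 61.66
Node uu (S = 125.6): continuation = 1/1.06·[0.7000·0.0000 + 0.3000·13.2081] = 3.7381; exercise value = 0.0000 ≤ continuation, so V_uu = 3.7381
Node ud (S = 92.86): continuation = 1/1.06·[0.7000·13.2081 + 0.3000·41.0669] = 20.3450; exercise value = 27.1375 > continuation, so V_ud = 27.1375 (exercise)
Node dd (S = 68.64): continuation = 1/1.06·[0.7000·41.0669 + 0.3000·61.6581] = 44.5700; exercise value = 51.3625 > continuation, so V_dd = 51.3625 (exercise)
Node u (S = 109.2): continuation = 1/1.06·[0.7000·3.7381 + 0.3000·27.1375] = 10.1490; exercise value = 10.7500 > continuation, so V_u = 10.7500 (exercise)
Node d (S = 80.75): continuation = 1/1.06·[0.7000·27.1375 + 0.3000·51.3625] = 32.4575; exercise value = 39.2500 > continuation, so V_d = 39.2500 (exercise)
Node 0 (S = 95): continuation = 1/1.06·[0.7000·10.7500 + 0.3000·39.2500] = 18.2075; exercise value = 25.0000 > continuation, so V_0 = 25.0000 (exercise)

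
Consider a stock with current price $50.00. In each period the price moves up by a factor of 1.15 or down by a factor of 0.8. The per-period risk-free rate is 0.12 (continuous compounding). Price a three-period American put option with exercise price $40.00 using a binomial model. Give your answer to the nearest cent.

Risk-neutral probability p = (e^0.12 − 0.8)/(1.15 − 0.8) = 0.3275/0.3500 = 0.9357
Terminal stock prices: S_uuu = 76.04, S_uud = 52.9, S_udd = 36.8, S_ddd = 25.6
Terminal payoffs (K − S): max(-36.04, 0) = 0, max(-12.9, 0) = 0, max(3.2, 0) = 3.2, max(14.4, 0) = 14.4
Node uu (S = 66.12): continuation = e^(−0.12)·[0.9357·0.0000 + 0.0643·0.0000] = 0.0000; exercise value = 0.0000 ≤ continuation, so V_uu = 0.0000
Node ud (S = 46): continuation = e^(−0.12)·[0.9357·0.0000 + 0.0643·3.2000] = 0.1825; exercise value = 0.0000 ≤ continuation, so V_ud = 0.1825
Node dd (S = 32): continuation = e^(−0.12)·[0.9357·3.2000 + 0.0643·14.4000] = 3.4768; exercise value = 8.0000 > continuation, so V_dd = 8.0000 (exercise)
Node u (S = 57.5): continuation = e^(−0.12)·[0.9357·0.0000 + 0.0643·0.1825] = 0.0104; exercise value = 0.0000 ≤ continuation, so V_u = 0.0104
Node d (S = 40): continuation = e^(−0.12)·[0.9357·0.1825 + 0.0643·8.0000] = 0.6076; exercise value = 0.0000 ≤ continuation, so V_d = 0.6076
Node 0 (S = 50): continuation = e^(−0.12)·[0.9357·0.0104 + 0.0643·0.6076] = 0.0433; exercise value = 0.0000 ≤ continuation, so V_0 = 0.0433

$0.04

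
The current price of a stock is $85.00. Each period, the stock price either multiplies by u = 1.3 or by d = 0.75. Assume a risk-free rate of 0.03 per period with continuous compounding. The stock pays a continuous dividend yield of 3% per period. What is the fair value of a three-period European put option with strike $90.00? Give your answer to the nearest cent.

$18.35

Per-period risk-free factor R = e^0.03 = 1.0305; dividend-adjusted growth = e^(0.03−0.03) = 1.0000.
Risk-neutral probability p = (1.0000 − 0.75)/(1.3 − 0.75) = 0.2500/0.5500 = 0.4545
Terminal stock prices: S_uuu = 186.7, S_uud = 107.7, S_udd = 62.16, S_ddd = 35.86
Terminal payoffs (K − S): max(-96.75, 0) = 0, max(-17.74, 0) = 0, max(27.84, 0) = 27.84, max(54.14, 0) = 54.14
Node uu (S = 143.7): V_uu = e^(−0.03)·[0.4545·0.0000 + 0.5455·0.0000] = 0.0000
Node ud (S = 82.88): V_ud = e^(−0.03)·[0.4545·0.0000 + 0.5455·27.8438] = 14.7386
Node dd (S = 47.81): V_dd = e^(−0.03)·[0.4545·27.8438 + 0.5455·54.1406] = 40.9407
Node u (S = 110.5): V_u = e^(−0.03)·[0.4545·0.0000 + 0.5455·14.7386] = 7.8017
Node d (S = 63.75): V_d = e^(−0.03)·[0.4545·14.7386 + 0.5455·40.9407] = 28.1727
Node 0 (S = 85): V_0 = e^(−0.03)·[0.4545·7.8017 + 0.5455·28.1727] = 18.3542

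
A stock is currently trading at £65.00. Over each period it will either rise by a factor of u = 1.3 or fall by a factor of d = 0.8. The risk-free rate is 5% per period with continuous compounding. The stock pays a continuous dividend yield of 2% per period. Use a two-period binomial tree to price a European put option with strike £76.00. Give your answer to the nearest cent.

£12.82

Per-period risk-free factor R = e^0.05 = 1.0513; dividend-adjusted growth = e^(0.05−0.02) = 1.0305.
Risk-neutral probability p = (1.0305 − 0.8)/(1.3 − 0.8) = 0.2305/0.5000 = 0.4609
Terminal stock prices: S_uu = 109.9, S_ud = 67.6, S_dd = 41.6
Terminal payoffs (K − S): max(-33.85, 0) = 0, max(8.4, 0) = 8.4, max(34.4, 0) = 34.4
Node u (S = 84.5): V_u = e^(−0.05)·[0.4609·0.0000 + 0.5391·8.4000] = 4.3075
Node d (S = 52): V_d = e^(−0.05)·[0.4609·8.4000 + 0.5391·34.4000] = 21.3231
Node 0 (S = 65): V_0 = e^(−0.05)·[0.4609·4.3075 + 0.5391·21.3231] = 12.8230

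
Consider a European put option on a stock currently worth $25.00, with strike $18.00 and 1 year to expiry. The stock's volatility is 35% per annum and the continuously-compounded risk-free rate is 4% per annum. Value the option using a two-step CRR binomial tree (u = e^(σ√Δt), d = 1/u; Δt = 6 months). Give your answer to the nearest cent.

$0.72

CRR parameters: u = e^(σ√Δt) = e^(0.35·√0.5) = 1.2808, d = 1/u = 0.7808
Per-period rate: rΔt = 0.04·0.5 = 0.02, so R = e^0.02 = 1.0202
Risk-neutral probability p = (e^0.02 − 0.7808)/(1.2808 − 0.7808) = 0.2394/0.5000 = 0.4788
Terminal stock prices: S_uu = 41.01, S_ud = 25, S_dd = 15.24
Terminal payoffs (K − S): max(-23.01, 0) = 0, max(-7, 0) = 0, max(2.76, 0) = 2.76
Node u (S = 32.02): V_u = e^(−0.02)·[0.4788·0.0000 + 0.5212·0.0000] = 0.0000
Node d (S = 19.52): V_d = e^(−0.02)·[0.4788·0.0000 + 0.5212·2.7603] = 1.4101
Node 0 (S = 25): V_0 = e^(−0.02)·[0.4788·0.0000 + 0.5212·1.4101] = 0.7203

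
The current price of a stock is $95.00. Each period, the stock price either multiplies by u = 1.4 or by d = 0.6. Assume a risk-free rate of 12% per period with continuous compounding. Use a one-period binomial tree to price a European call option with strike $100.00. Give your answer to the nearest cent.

$19.30

Risk-neutral probability p = (e^0.12 − 0.6)/(1.4 − 0.6) = 0.5275/0.8000 = 0.6594
Terminal stock prices: S_u = 133, S_d = 57
Terminal payoffs (S − K): max(33, 0) = 33, max(-43, 0) = 0
Node 0 (S = 95): V_0 = e^(−0.12)·[0.6594·33.0000 + 0.3406·0.0000] = 19.2987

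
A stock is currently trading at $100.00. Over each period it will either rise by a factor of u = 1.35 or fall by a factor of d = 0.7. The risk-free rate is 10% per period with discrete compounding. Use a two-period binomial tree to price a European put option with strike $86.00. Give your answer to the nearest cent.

Risk-neutral probability p = (1 + 0.1 − 0.7)/(1.35 − 0.7) = 0.4000/0.6500 = 0.6154
Terminal stock prices: S_uu = 182.3, S_ud = 94.5, S_dd = 49
Terminal payoffs (K − S): max(-96.25, 0) = 0, max(-8.5, 0) = 0, max(37, 0) = 37
Node u (S = 135): V_u = 1/1.1·[0.6154·0.0000 + 0.3846·0.0000] = 0.0000
Node d (S = 70): V_d = 1/1.1·[0.6154·0.0000 + 0.3846·37.0000] = 12.9371
Node 0 (S = 100): V_0 = 1/1.1·[0.6154·0.0000 + 0.3846·12.9371] = 4.5234

$4.52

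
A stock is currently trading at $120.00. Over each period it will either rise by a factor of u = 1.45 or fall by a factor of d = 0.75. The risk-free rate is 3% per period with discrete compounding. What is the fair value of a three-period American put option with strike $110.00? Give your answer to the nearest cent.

$17.62

Risk-neutral probability p = (1 + 0.03 − 0.75)/(1.45 − 0.75) = 0.2800/0.7000 = 0.4000
Terminal stock prices: S_uuu = 365.8, S_uud = 189.2, S_udd = 97.88, S_ddd = 50.62
Terminal payoffs (K − S): max(-255.8, 0) = 0, max(-79.23, 0) = 0, max(12.12, 0) = 12.12, max(59.38, 0) = 59.38
Node uu (S = 252.3): continuation = 1/1.03·[0.4000·0.0000 + 0.6000·0.0000] = 0.0000; exercise value = 0.0000 ≤ continuation, so V_uu = 0.0000
Node ud (S = 130.5): continuation = 1/1.03·[0.4000·0.0000 + 0.6000·12.1250] = 7.0631; exercise value = 0.0000 ≤ continuation, so V_ud = 7.0631
Node dd (S = 67.5): continuation = 1/1.03·[0.4000·12.1250 + 0.6000·59.3750] = 39.2961; exercise value = 42.5000 > continuation, so V_dd = 42.5000 (exercise)
Node u (S = 174): continuation = 1/1.03·[0.4000·0.0000 + 0.6000·7.0631] = 4.1144; exercise value = 0.0000 ≤ continuation, so V_u = 4.1144
Node d (S = 90): continuation = 1/1.03·[0.4000·7.0631 + 0.6000·42.5000] = 27.5002; exercise value = 20.0000 ≤ continuation, so V_d = 27.5002
Node 0 (S = 120): continuation = 1/1.03·[0.4000·4.1144 + 0.6000·27.5002] = 17.6174; exercise value = 0.0000 ≤ continuation, so V_0 = 17.6174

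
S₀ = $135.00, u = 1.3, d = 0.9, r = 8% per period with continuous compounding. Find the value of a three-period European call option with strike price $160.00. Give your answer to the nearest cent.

Risk-neutral probability p = (e^0.08 − 0.9)/(1.3 − 0.9) = 0.1833/0.4000 = 0.4582
Terminal stock prices: S_uuu = 296.6, S_uud = 205.3, S_udd = 142.2, S_ddd = 98.42
Terminal payoffs (S − K): max(136.6, 0) = 136.6, max(45.34, 0) = 45.34, max(-17.84, 0) = 0, max(-61.58, 0) = 0
Node uu (S = 228.2): V_uu = e^(−0.08)·[0.4582·136.5950 + 0.5418·45.3350] = 80.4514
Node ud (S = 158): V_ud = e^(−0.08)·[0.4582·45.3350 + 0.5418·0.0000] = 19.1762
Node dd (S = 109.4): V_dd = e^(−0.08)·[0.4582·0.0000 + 0.5418·0.0000] = 0.0000
Node u (S = 175.5): V_u = e^(−0.08)·[0.4582·80.4514 + 0.5418·19.1762] = 43.6205
Node d (S = 121.5): V_d = e^(−0.08)·[0.4582·19.1762 + 0.5418·0.0000] = 8.1113
Node 0 (S = 135): V_0 = e^(−0.08)·[0.4582·43.6205 + 0.5418·8.1113] = 22.5077

$22.51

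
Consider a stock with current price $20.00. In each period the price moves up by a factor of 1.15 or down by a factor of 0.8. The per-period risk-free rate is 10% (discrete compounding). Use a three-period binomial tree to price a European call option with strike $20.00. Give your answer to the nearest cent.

Risk-neutral probability p = (1 + 0.1 − 0.8)/(1.15 − 0.8) = 0.3000/0.3500 = 0.8571
Terminal stock prices: S_uuu = 30.42, S_uud = 21.16, S_udd = 14.72, S_ddd = 10.24
Terminal payoffs (S − K): max(10.42, 0) = 10.42, max(1.16, 0) = 1.16, max(-5.28, 0) = 0, max(-9.76, 0) = 0
Node uu (S = 26.45): V_uu = 1/1.1·[0.8571·10.4175 + 0.1429·1.1600] = 8.2682
Node ud (S = 18.4): V_ud = 1/1.1·[0.8571·1.1600 + 0.1429·0.0000] = 0.9039
Node dd (S = 12.8): V_dd = 1/1.1·[0.8571·0.0000 + 0.1429·0.0000] = 0.0000
Node u (S = 23): V_u = 1/1.1·[0.8571·8.2682 + 0.1429·0.9039] = 6.5601
Node d (S = 16): V_d = 1/1.1·[0.8571·0.9039 + 0.1429·0.0000] = 0.7043
Node 0 (S = 20): V_0 = 1/1.1·[0.8571·6.5601 + 0.1429·0.7043] = 5.2033

$5.20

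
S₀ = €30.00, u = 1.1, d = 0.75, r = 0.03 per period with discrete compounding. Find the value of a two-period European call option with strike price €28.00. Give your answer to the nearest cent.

Risk-neutral probability p = (1 + 0.03 − 0.75)/(1.1 − 0.75) = 0.2800/0.3500 = 0.8000
Terminal stock prices: S_uu = 36.3, S_ud = 24.75, S_dd = 16.88
Terminal payoffs (S − K): max(8.3, 0) = 8.3, max(-3.25, 0) = 0, max(-11.12, 0) = 0
Node u (S = 33): V_u = 1/1.03·[0.8000·8.3000 + 0.2000·0.0000] = 6.4466
Node d (S = 22.5): V_d = 1/1.03·[0.8000·0.0000 + 0.2000·0.0000] = 0.0000
Node 0 (S = 30): V_0 = 1/1.03·[0.8000·6.4466 + 0.2000·0.0000] = 5.0071

€5.01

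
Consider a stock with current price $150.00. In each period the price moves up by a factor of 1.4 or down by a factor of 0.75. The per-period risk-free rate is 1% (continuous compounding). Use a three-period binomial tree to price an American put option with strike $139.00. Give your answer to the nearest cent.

$25.10

Risk-neutral probability p = (e^0.01 − 0.75)/(1.4 − 0.75) = 0.2601/0.6500 = 0.4001
Terminal stock prices: S_uuu = 411.6, S_uud = 220.5, S_udd = 118.1, S_ddd = 63.28
Terminal payoffs (K − S): max(-272.6, 0) = 0, max(-81.5, 0) = 0, max(20.88, 0) = 20.88, max(75.72, 0) = 75.72
Node uu (S = 294): continuation = e^(−0.01)·[0.4001·0.0000 + 0.5999·0.0000] = 0.0000; exercise value = 0.0000 ≤ continuation, so V_uu = 0.0000
Node ud (S = 157.5): continuation = e^(−0.01)·[0.4001·0.0000 + 0.5999·20.8750] = 12.3988; exercise value = 0.0000 ≤ continuation, so V_ud = 12.3988
Node dd (S = 84.38): continuation = e^(−0.01)·[0.4001·20.8750 + 0.5999·75.7188] = 53.2419; exercise value = 54.6250 > continuation, so V_dd = 54.6250 (exercise)
Node u (S = 210): continuation = e^(−0.01)·[0.4001·0.0000 + 0.5999·12.3988] = 7.3643; exercise value = 0.0000 ≤ continuation, so V_u = 7.3643
Node d (S = 112.5): continuation = e^(−0.01)·[0.4001·12.3988 + 0.5999·54.6250] = 37.3558; exercise value = 26.5000 ≤ continuation, so V_d = 37.3558
Node 0 (S = 150): continuation = e^(−0.01)·[0.4001·7.3643 + 0.5999·37.3558] = 25.1046; exercise value = 0.0000 ≤ continuation, so V_0 = 25.1046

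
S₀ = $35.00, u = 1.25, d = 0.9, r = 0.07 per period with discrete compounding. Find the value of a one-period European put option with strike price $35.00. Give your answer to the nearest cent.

$1.68

Risk-neutral probability p = (1 + 0.07 − 0.9)/(1.25 − 0.9) = 0.1700/0.3500 = 0.4857
Terminal stock prices: S_u = 43.75, S_d = 31.5
Terminal payoffs (K − S): max(-8.75, 0) = 0, max(3.5, 0) = 3.5
Node 0 (S = 35): V_0 = 1/1.07·[0.4857·0.0000 + 0.5143·3.5000] = 1.6822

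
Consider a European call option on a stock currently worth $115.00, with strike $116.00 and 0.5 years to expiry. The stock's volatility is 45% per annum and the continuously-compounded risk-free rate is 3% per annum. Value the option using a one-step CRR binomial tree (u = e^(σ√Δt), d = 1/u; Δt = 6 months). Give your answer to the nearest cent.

CRR parameters: u = e^(σ√Δt) = e^(0.45·√0.5) = 1.3746, d = 1/u = 0.7275
Per-period rate: rΔt = 0.03·0.5 = 0.015, so R = e^0.015 = 1.0151
Risk-neutral probability p = (e^0.015 − 0.7275)/(1.3746 − 0.7275) = 0.2877/0.6472 = 0.4445
Terminal stock prices: S_u = 158.1, S_d = 83.66
Terminal payoffs (S − K): max(42.08, 0) = 42.08, max(-32.34, 0) = 0
Node 0 (S = 115): V_0 = e^(−0.015)·[0.4445·42.0846 + 0.5555·0.0000] = 18.4267

$18.43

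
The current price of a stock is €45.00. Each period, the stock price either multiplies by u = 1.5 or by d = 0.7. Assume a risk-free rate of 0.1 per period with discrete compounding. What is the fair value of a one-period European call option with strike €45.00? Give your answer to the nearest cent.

Risk-neutral probability p = (1 + 0.1 − 0.7)/(1.5 − 0.7) = 0.4000/0.8000 = 0.5000
Terminal stock prices: S_u = 67.5, S_d = 31.5
Terminal payoffs (S − K): max(22.5, 0) = 22.5, max(-13.5, 0) = 0
Node 0 (S = 45): V_0 = 1/1.1·[0.5000·22.5000 + 0.5000·0.0000] = 10.2273

€10.23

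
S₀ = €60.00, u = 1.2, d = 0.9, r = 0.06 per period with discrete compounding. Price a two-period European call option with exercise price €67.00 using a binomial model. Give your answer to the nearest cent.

€4.91

Risk-neutral probability p = (1 + 0.06 − 0.9)/(1.2 − 0.9) = 0.1600/0.3000 = 0.5333
Terminal stock prices: S_uu = 86.4, S_ud = 64.8, S_dd = 48.6
Terminal payoffs (S − K): max(19.4, 0) = 19.4, max(-2.2, 0) = 0, max(-18.4, 0) = 0
Node u (S = 72): V_u = 1/1.06·[0.5333·19.4000 + 0.4667·0.0000] = 9.7610
Node d (S = 54): V_d = 1/1.06·[0.5333·0.0000 + 0.4667·0.0000] = 0.0000
Node 0 (S = 60): V_0 = 1/1.06·[0.5333·9.7610 + 0.4667·0.0000] = 4.9112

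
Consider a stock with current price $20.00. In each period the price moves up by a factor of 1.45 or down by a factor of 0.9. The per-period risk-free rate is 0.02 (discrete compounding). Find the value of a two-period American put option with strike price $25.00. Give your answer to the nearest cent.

$5.37

Risk-neutral probability p = (1 + 0.02 − 0.9)/(1.45 − 0.9) = 0.1200/0.5500 = 0.2182
Terminal stock prices: S_uu = 42.05, S_ud = 26.1, S_dd = 16.2
Terminal payoffs (K − S): max(-17.05, 0) = 0, max(-1.1, 0) = 0, max(8.8, 0) = 8.8
Node u (S = 29): continuation = 1/1.02·[0.2182·0.0000 + 0.7818·0.0000] = 0.0000; exercise value = 0.0000 ≤ continuation, so V_u = 0.0000
Node d (S = 18): continuation = 1/1.02·[0.2182·0.0000 + 0.7818·8.8000] = 6.7451; exercise value = 7.0000 > continuation, so V_d = 7.0000 (exercise)
Node 0 (S = 20): continuation = 1/1.02·[0.2182·0.0000 + 0.7818·7.0000] = 5.3654; exercise value = 5.0000 ≤ continuation, so V_0 = 5.3654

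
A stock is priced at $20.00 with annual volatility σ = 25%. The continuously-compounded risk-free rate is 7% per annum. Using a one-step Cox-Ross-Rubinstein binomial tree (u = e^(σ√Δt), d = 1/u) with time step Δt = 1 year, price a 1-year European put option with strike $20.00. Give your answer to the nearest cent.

$1.73

CRR parameters: u = e^(σ√Δt) = e^(0.25·√1) = 1.2840, d = 1/u = 0.7788
Per-period rate: rΔt = 0.07·1 = 0.07, so R = e^0.07 = 1.0725
Risk-neutral probability p = (e^0.07 − 0.7788)/(1.2840 − 0.7788) = 0.2937/0.5052 = 0.5813
Terminal stock prices: S_u = 25.68, S_d = 15.58
Terminal payoffs (K − S): max(-5.681, 0) = 0, max(4.424, 0) = 4.424
Node 0 (S = 20): V_0 = e^(−0.07)·[0.5813·0.0000 + 0.4187·4.4240] = 1.7269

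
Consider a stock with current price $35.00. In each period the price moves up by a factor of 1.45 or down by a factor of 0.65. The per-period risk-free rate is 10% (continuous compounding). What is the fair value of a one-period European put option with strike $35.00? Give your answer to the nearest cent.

Risk-neutral probability p = (e^0.1 − 0.65)/(1.45 − 0.65) = 0.4552/0.8000 = 0.5690
Terminal stock prices: S_u = 50.75, S_d = 22.75
Terminal payoffs (K − S): max(-15.75, 0) = 0, max(12.25, 0) = 12.25
Node 0 (S = 35): V_0 = e^(−0.1)·[0.5690·0.0000 + 0.4310·12.2500] = 4.7777

$4.78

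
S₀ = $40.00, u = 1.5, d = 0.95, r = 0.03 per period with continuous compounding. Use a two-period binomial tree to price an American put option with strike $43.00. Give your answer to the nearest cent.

Risk-neutral probability p = (e^0.03 − 0.95)/(1.5 − 0.95) = 0.0805/0.5500 = 0.1463
Terminal stock prices: S_uu = 90, S_ud = 57, S_dd = 36.1
Terminal payoffs (K − S): max(-47, 0) = 0, max(-14, 0) = 0, max(6.9, 0) = 6.9
Node u (S = 60): continuation = e^(−0.03)·[0.1463·0.0000 + 0.8537·0.0000] = 0.0000; exercise value = 0.0000 ≤ continuation, so V_u = 0.0000
Node d (S = 38): continuation = e^(−0.03)·[0.1463·0.0000 + 0.8537·6.9000] = 5.7166; exercise value = 5.0000 ≤ continuation, so V_d = 5.7166
Node 0 (S = 40): continuation = e^(−0.03)·[0.1463·0.0000 + 0.8537·5.7166] = 4.7361; exercise value = 3.0000 ≤ continuation, so V_0 = 4.7361

$4.74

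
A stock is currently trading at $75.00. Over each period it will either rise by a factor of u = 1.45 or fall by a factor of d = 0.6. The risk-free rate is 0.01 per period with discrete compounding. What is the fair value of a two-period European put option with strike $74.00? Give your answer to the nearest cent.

Risk-neutral probability p = (1 + 0.01 − 0.6)/(1.45 − 0.6) = 0.4100/0.8500 = 0.4824
Terminal stock prices: S_uu = 157.7, S_ud = 65.25, S_dd = 27
Terminal payoffs (K − S): max(-83.69, 0) = 0, max(8.75, 0) = 8.75, max(47, 0) = 47
Node u (S = 108.8): V_u = 1/1.01·[0.4824·0.0000 + 0.5176·8.7500] = 4.4846
Node d (S = 45): V_d = 1/1.01·[0.4824·8.7500 + 0.5176·47.0000] = 28.2673
Node 0 (S = 75): V_0 = 1/1.01·[0.4824·4.4846 + 0.5176·28.2673] = 16.6293

$16.63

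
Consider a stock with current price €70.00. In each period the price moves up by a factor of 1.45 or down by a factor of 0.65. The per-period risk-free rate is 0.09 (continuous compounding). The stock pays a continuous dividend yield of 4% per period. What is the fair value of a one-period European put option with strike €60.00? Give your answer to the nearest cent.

€6.60

Per-period risk-free factor R = e^0.09 = 1.0942; dividend-adjusted growth = e^(0.09−0.04) = 1.0513.
Risk-neutral probability p = (1.0513 − 0.65)/(1.45 − 0.65) = 0.4013/0.8000 = 0.5016
Terminal stock prices: S_u = 101.5, S_d = 45.5
Terminal payoffs (K − S): max(-41.5, 0) = 0, max(14.5, 0) = 14.5
Node 0 (S = 70): V_0 = e^(−0.09)·[0.5016·0.0000 + 0.4984·14.5000] = 6.6049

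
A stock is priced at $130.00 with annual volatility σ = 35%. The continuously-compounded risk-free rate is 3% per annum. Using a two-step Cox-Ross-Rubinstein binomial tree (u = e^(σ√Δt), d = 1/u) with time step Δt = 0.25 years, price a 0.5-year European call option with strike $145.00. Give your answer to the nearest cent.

CRR parameters: u = e^(σ√Δt) = e^(0.35·√0.25) = 1.1912, d = 1/u = 0.8395
Per-period rate: rΔt = 0.03·0.25 = 0.0075, so R = e^0.0075 = 1.0075
Risk-neutral probability p = (e^0.0075 − 0.8395)/(1.1912 − 0.8395) = 0.1681/0.3518 = 0.4778
Terminal stock prices: S_uu = 184.5, S_ud = 130, S_dd = 91.61
Terminal payoffs (S − K): max(39.48, 0) = 39.48, max(-15, 0) = 0, max(-53.39, 0) = 0
Node u (S = 154.9): V_u = e^(−0.0075)·[0.4778·39.4788 + 0.5222·0.0000] = 18.7205
Node d (S = 109.1): V_d = e^(−0.0075)·[0.4778·0.0000 + 0.5222·0.0000] = 0.0000
Node 0 (S = 130): V_0 = e^(−0.0075)·[0.4778·18.7205 + 0.5222·0.0000] = 8.8771

$8.88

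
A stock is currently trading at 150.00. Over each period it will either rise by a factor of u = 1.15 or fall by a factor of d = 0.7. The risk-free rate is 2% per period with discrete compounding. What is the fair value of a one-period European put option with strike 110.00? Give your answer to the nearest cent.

Risk-neutral probability p = (1 + 0.02 − 0.7)/(1.15 − 0.7) = 0.3200/0.4500 = 0.7111
Terminal stock prices: S_u = 172.5, S_d = 105
Terminal payoffs (K − S): max(-62.5, 0) = 0, max(5, 0) = 5
Node 0 (S = 150): V_0 = 1/1.02·[0.7111·0.0000 + 0.2889·5.0000] = 1.4161

1.42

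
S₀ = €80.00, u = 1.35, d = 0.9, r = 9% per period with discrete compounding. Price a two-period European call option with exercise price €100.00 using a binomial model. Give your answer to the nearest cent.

€6.87

Risk-neutral probability p = (1 + 0.09 − 0.9)/(1.35 − 0.9) = 0.1900/0.4500 = 0.4222
Terminal stock prices: S_uu = 145.8, S_ud = 97.2, S_dd = 64.8
Terminal payoffs (S − K): max(45.8, 0) = 45.8, max(-2.8, 0) = 0, max(-35.2, 0) = 0
Node u (S = 108): V_u = 1/1.09·[0.4222·45.8000 + 0.5778·0.0000] = 17.7411
Node d (S = 72): V_d = 1/1.09·[0.4222·0.0000 + 0.5778·0.0000] = 0.0000
Node 0 (S = 80): V_0 = 1/1.09·[0.4222·17.7411 + 0.5778·0.0000] = 6.8722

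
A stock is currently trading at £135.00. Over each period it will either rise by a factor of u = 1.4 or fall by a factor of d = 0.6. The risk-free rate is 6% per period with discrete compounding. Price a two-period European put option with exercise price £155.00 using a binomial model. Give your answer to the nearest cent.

Risk-neutral probability p = (1 + 0.06 − 0.6)/(1.4 − 0.6) = 0.4600/0.8000 = 0.5750
Terminal stock prices: S_uu = 264.6, S_ud = 113.4, S_dd = 48.6
Terminal payoffs (K − S): max(-109.6, 0) = 0, max(41.6, 0) = 41.6, max(106.4, 0) = 106.4
Node u (S = 189): V_u = 1/1.06·[0.5750·0.0000 + 0.4250·41.6000] = 16.6792
Node d (S = 81): V_d = 1/1.06·[0.5750·41.6000 + 0.4250·106.4000] = 65.2264
Node 0 (S = 135): V_0 = 1/1.06·[0.5750·16.6792 + 0.4250·65.2264] = 35.1998

£35.20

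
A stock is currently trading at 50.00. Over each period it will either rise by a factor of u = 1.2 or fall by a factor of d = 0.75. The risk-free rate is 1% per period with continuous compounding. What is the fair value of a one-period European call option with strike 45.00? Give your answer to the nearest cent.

Risk-neutral probability p = (e^0.01 − 0.75)/(1.2 − 0.75) = 0.2601/0.4500 = 0.5779
Terminal stock prices: S_u = 60, S_d = 37.5
Terminal payoffs (S − K): max(15, 0) = 15, max(-7.5, 0) = 0
Node 0 (S = 50): V_0 = e^(−0.01)·[0.5779·15.0000 + 0.4221·0.0000] = 8.5821

8.58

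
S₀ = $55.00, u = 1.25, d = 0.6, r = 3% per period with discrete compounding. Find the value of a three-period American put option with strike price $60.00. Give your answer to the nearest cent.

Risk-neutral probability p = (1 + 0.03 − 0.6)/(1.25 − 0.6) = 0.4300/0.6500 = 0.6615
Terminal stock prices: S_uuu = 107.4, S_uud = 51.56, S_udd = 24.75, S_ddd = 11.88
Terminal payoffs (K − S): max(-47.42, 0) = 0, max(8.438, 0) = 8.438, max(35.25, 0) = 35.25, max(48.12, 0) = 48.12
Node uu (S = 85.94): continuation = 1/1.03·[0.6615·0.0000 + 0.3385·8.4375] = 2.7726; exercise value = 0.0000 ≤ continuation, so V_uu = 2.7726
Node ud (S = 41.25): continuation = 1/1.03·[0.6615·8.4375 + 0.3385·35.2500] = 17.0024; exercise value = 18.7500 > continuation, so V_ud = 18.7500 (exercise)
Node dd (S = 19.8): continuation = 1/1.03·[0.6615·35.2500 + 0.3385·48.1200] = 38.4524; exercise value = 40.2000 > continuation, so V_dd = 40.2000 (exercise)
Node u (S = 68.75): continuation = 1/1.03·[0.6615·2.7726 + 0.3385·18.7500] = 7.9421; exercise value = 0.0000 ≤ continuation, so V_u = 7.9421
Node d (S = 33): continuation = 1/1.03·[0.6615·18.7500 + 0.3385·40.2000] = 25.2524; exercise value = 27.0000 > continuation, so V_d = 27.0000 (exercise)
Node 0 (S = 55): continuation = 1/1.03·[0.6615·7.9421 + 0.3385·27.0000] = 13.9732; exercise value = 5.0000 ≤ continuation, so V_0 = 13.9732

$13.97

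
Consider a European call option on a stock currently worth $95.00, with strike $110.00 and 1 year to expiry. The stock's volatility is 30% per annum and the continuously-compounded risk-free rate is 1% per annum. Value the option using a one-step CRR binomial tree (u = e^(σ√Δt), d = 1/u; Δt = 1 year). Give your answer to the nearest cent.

CRR parameters: u = e^(σ√Δt) = e^(0.3·√1) = 1.3499, d = 1/u = 0.7408
Per-period rate: rΔt = 0.01·1 = 0.01, so R = e^0.01 = 1.0101
Risk-neutral probability p = (e^0.01 − 0.7408)/(1.3499 − 0.7408) = 0.2692/0.6090 = 0.4421
Terminal stock prices: S_u = 128.2, S_d = 70.38
Terminal payoffs (S − K): max(18.24, 0) = 18.24, max(-39.62, 0) = 0
Node 0 (S = 95): V_0 = e^(−0.01)·[0.4421·18.2366 + 0.5579·0.0000] = 7.9814

$7.98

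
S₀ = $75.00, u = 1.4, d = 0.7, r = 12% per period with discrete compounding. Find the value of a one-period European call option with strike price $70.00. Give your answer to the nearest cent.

$18.75

Risk-neutral probability p = (1 + 0.12 − 0.7)/(1.4 − 0.7) = 0.4200/0.7000 = 0.6000
Terminal stock prices: S_u = 105, S_d = 52.5
Terminal payoffs (S − K): max(35, 0) = 35, max(-17.5, 0) = 0
Node 0 (S = 75): V_0 = 1/1.12·[0.6000·35.0000 + 0.4000·0.0000] = 18.7500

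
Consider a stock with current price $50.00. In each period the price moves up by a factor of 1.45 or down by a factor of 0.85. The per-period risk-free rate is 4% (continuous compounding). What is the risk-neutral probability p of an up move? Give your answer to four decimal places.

Risk-neutral probability p = (e^0.04 − 0.85)/(1.45 − 0.85) = 0.1908/0.6000 = 0.3180

p = 0.3180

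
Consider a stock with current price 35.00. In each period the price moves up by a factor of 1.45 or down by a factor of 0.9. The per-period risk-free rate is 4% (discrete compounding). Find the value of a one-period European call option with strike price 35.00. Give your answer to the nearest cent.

Risk-neutral probability p = (1 + 0.04 − 0.9)/(1.45 − 0.9) = 0.1400/0.5500 = 0.2545
Terminal stock prices: S_u = 50.75, S_d = 31.5
Terminal payoffs (S − K): max(15.75, 0) = 15.75, max(-3.5, 0) = 0
Node 0 (S = 35): V_0 = 1/1.04·[0.2545·15.7500 + 0.7455·0.0000] = 3.8549

3.85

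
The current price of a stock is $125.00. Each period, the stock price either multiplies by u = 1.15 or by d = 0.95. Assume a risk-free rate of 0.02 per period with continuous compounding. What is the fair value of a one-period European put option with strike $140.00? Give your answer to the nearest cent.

$13.52

Risk-neutral probability p = (e^0.02 − 0.95)/(1.15 − 0.95) = 0.0702/0.2000 = 0.3510
Terminal stock prices: S_u = 143.8, S_d = 118.8
Terminal payoffs (K − S): max(-3.75, 0) = 0, max(21.25, 0) = 21.25
Node 0 (S = 125): V_0 = e^(−0.02)·[0.3510·0.0000 + 0.6490·21.2500] = 13.5180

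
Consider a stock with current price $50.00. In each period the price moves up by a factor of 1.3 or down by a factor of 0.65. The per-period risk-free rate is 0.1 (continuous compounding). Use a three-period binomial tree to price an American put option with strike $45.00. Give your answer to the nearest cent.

Risk-neutral probability p = (e^0.1 − 0.65)/(1.3 − 0.65) = 0.4552/0.6500 = 0.7003
Terminal stock prices: S_uuu = 109.9, S_uud = 54.93, S_udd = 27.46, S_ddd = 13.73
Terminal payoffs (K − S): max(-64.85, 0) = 0, max(-9.925, 0) = 0, max(17.54, 0) = 17.54, max(31.27, 0) = 31.27
Node uu (S = 84.5): continuation = e^(−0.1)·[0.7003·0.0000 + 0.2997·0.0000] = 0.0000; exercise value = 0.0000 ≤ continuation, so V_uu = 0.0000
Node ud (S = 42.25): continuation = e^(−0.1)·[0.7003·0.0000 + 0.2997·17.5375] = 4.7564; exercise value = 2.7500 ≤ continuation, so V_ud = 4.7564
Node dd (S = 21.13): continuation = e^(−0.1)·[0.7003·17.5375 + 0.2997·31.2687] = 19.5927; exercise value = 23.8750 > continuation, so V_dd = 23.8750 (exercise)
Node u (S = 65): continuation = e^(−0.1)·[0.7003·0.0000 + 0.2997·4.7564] = 1.2900; exercise value = 0.0000 ≤ continuation, so V_u = 1.2900
Node d (S = 32.5): continuation = e^(−0.1)·[0.7003·4.7564 + 0.2997·23.8750] = 9.4890; exercise value = 12.5000 > continuation, so V_d = 12.5000 (exercise)
Node 0 (S = 50): continuation = e^(−0.1)·[0.7003·1.2900 + 0.2997·12.5000] = 4.2075; exercise value = 0.0000 ≤ continuation, so V_0 = 4.2075

$4.21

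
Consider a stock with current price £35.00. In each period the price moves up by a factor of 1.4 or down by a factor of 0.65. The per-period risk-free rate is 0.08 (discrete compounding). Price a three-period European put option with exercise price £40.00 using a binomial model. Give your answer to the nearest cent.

Risk-neutral probability p = (1 + 0.08 − 0.65)/(1.4 − 0.65) = 0.4300/0.7500 = 0.5733
Terminal stock prices: S_uuu = 96.04, S_uud = 44.59, S_udd = 20.7, S_ddd = 9.612
Terminal payoffs (K − S): max(-56.04, 0) = 0, max(-4.59, 0) = 0, max(19.3, 0) = 19.3, max(30.39, 0) = 30.39
Node uu (S = 68.6): V_uu = 1/1.08·[0.5733·0.0000 + 0.4267·0.0000] = 0.0000
Node ud (S = 31.85): V_ud = 1/1.08·[0.5733·0.0000 + 0.4267·19.2975] = 7.6237
Node dd (S = 14.79): V_dd = 1/1.08·[0.5733·19.2975 + 0.4267·30.3881] = 22.2495
Node u (S = 49): V_u = 1/1.08·[0.5733·0.0000 + 0.4267·7.6237] = 3.0118
Node d (S = 22.75): V_d = 1/1.08·[0.5733·7.6237 + 0.4267·22.2495] = 12.8371
Node 0 (S = 35): V_0 = 1/1.08·[0.5733·3.0118 + 0.4267·12.8371] = 6.6703

£6.67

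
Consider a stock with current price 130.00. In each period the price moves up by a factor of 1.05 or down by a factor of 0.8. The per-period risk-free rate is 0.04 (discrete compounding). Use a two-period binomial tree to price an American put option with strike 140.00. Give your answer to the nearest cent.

10.00

Risk-neutral probability p = (1 + 0.04 − 0.8)/(1.05 − 0.8) = 0.2400/0.2500 = 0.9600
Terminal stock prices: S_uu = 143.3, S_ud = 109.2, S_dd = 83.2
Terminal payoffs (K − S): max(-3.325, 0) = 0, max(30.8, 0) = 30.8, max(56.8, 0) = 56.8
Node u (S = 136.5): continuation = 1/1.04·[0.9600·0.0000 + 0.0400·30.8000] = 1.1846; exercise value = 3.5000 > continuation, so V_u = 3.5000 (exercise)
Node d (S = 104): continuation = 1/1.04·[0.9600·30.8000 + 0.0400·56.8000] = 30.6154; exercise value = 36.0000 > continuation, so V_d = 36.0000 (exercise)
Node 0 (S = 130): continuation = 1/1.04·[0.9600·3.5000 + 0.0400·36.0000] = 4.6154; exercise value = 10.0000 > continuation, so V_0 = 10.0000 (exercise)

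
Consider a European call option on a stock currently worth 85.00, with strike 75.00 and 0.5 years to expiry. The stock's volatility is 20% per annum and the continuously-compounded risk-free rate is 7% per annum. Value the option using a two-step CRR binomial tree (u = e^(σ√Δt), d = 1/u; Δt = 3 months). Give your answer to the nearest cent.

CRR parameters: u = e^(σ√Δt) = e^(0.2·√0.25) = 1.1052, d = 1/u = 0.9048
Per-period rate: rΔt = 0.07·0.25 = 0.0175, so R = e^0.0175 = 1.0177
Risk-neutral probability p = (e^0.0175 − 0.9048)/(1.1052 − 0.9048) = 0.1128/0.2003 = 0.5631
Terminal stock prices: S_uu = 103.8, S_ud = 85, S_dd = 69.59
Terminal payoffs (S − K): max(28.82, 0) = 28.82, max(10, 0) = 10, max(-5.408, 0) = 0
Node u (S = 93.94): V_u = e^(−0.0175)·[0.5631·28.8192 + 0.4369·10.0000] = 20.2406
Node d (S = 76.91): V_d = e^(−0.0175)·[0.5631·10.0000 + 0.4369·0.0000] = 5.5337
Node 0 (S = 85): V_0 = e^(−0.0175)·[0.5631·20.2406 + 0.4369·5.5337] = 13.5762

13.58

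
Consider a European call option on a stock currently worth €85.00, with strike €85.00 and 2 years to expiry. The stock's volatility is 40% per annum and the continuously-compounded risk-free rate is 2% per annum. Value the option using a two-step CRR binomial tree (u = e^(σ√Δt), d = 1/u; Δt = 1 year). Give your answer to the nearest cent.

CRR parameters: u = e^(σ√Δt) = e^(0.4·√1) = 1.4918, d = 1/u = 0.6703
Per-period rate: rΔt = 0.02·1 = 0.02, so R = e^0.02 = 1.0202
Risk-neutral probability p = (e^0.02 − 0.6703)/(1.4918 − 0.6703) = 0.3499/0.8215 = 0.4259
Terminal stock prices: S_uu = 189.2, S_ud = 85, S_dd = 38.19
Terminal payoffs (S − K): max(104.2, 0) = 104.2, max(0, 0) = 0, max(-46.81, 0) = 0
Node u (S = 126.8): V_u = e^(−0.02)·[0.4259·104.1710 + 0.5741·0.0000] = 43.4882
Node d (S = 56.98): V_d = e^(−0.02)·[0.4259·0.0000 + 0.5741·0.0000] = 0.0000
Node 0 (S = 85): V_0 = e^(−0.02)·[0.4259·43.4882 + 0.5741·0.0000] = 18.1550

€18.16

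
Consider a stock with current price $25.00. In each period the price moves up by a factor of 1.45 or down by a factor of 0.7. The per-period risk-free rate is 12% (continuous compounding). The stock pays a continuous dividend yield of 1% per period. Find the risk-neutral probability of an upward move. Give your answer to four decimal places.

Per-period risk-free factor R = e^0.12 = 1.1275; dividend-adjusted growth = e^(0.12−0.01) = 1.1163.
Risk-neutral probability p = (1.1163 − 0.7)/(1.45 − 0.7) = 0.4163/0.7500 = 0.5550

p = 0.5550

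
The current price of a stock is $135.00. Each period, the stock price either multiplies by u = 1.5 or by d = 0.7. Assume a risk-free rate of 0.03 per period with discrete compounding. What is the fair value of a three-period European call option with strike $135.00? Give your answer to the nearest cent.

Risk-neutral probability p = (1 + 0.03 − 0.7)/(1.5 − 0.7) = 0.3300/0.8000 = 0.4125
Terminal stock prices: S_uuu = 455.6, S_uud = 212.6, S_udd = 99.22, S_ddd = 46.3
Terminal payoffs (S − K): max(320.6, 0) = 320.6, max(77.62, 0) = 77.62, max(-35.78, 0) = 0, max(-88.7, 0) = 0
Node uu (S = 303.8): V_uu = 1/1.03·[0.4125·320.6250 + 0.5875·77.6250] = 172.6820
Node ud (S = 141.8): V_ud = 1/1.03·[0.4125·77.6250 + 0.5875·0.0000] = 31.0877
Node dd (S = 66.15): V_dd = 1/1.03·[0.4125·0.0000 + 0.5875·0.0000] = 0.0000
Node u (S = 202.5): V_u = 1/1.03·[0.4125·172.6820 + 0.5875·31.0877] = 86.8887
Node d (S = 94.5): V_d = 1/1.03·[0.4125·31.0877 + 0.5875·0.0000] = 12.4502
Node 0 (S = 135): V_0 = 1/1.03·[0.4125·86.8887 + 0.5875·12.4502] = 41.8991

$41.90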